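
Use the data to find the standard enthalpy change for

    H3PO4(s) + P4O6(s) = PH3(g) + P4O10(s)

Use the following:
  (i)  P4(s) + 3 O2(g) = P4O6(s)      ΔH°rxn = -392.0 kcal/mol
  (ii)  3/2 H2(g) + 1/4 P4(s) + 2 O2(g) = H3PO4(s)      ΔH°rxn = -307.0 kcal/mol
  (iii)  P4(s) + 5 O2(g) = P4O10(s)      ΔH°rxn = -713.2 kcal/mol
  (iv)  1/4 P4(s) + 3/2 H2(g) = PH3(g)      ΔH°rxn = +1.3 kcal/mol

(i) reversed (P4O6(s) must end up as a reactant): +392.0 kcal/mol
(ii) reversed (reverse to put H3PO4(s) on the reactant side): +307.0 kcal/mol
(iii) as written (P4O10(s) already on the product side): -713.2 kcal/mol
(iv) as written (PH3(g) already on the product side): +1.3 kcal/mol
Summing the manipulated equations, ΔH°rxn = (+392.0) + (+307.0) + (-713.2) + (+1.3) = -12.9 kcal/mol

ΔH°rxn = -12.9 kcal/mol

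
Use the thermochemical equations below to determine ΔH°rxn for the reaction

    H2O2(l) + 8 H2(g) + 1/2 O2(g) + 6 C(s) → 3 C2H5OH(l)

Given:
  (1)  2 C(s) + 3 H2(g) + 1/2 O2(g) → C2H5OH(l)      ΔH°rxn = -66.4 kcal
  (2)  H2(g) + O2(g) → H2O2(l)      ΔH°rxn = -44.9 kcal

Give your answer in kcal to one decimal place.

(1) × 3 (×3 to match 3 C2H5OH(l) in the target): (3)·(-66.4) = -199.2 kcal
(2) reversed (H2O2(l) must end up as a reactant): +44.9 kcal
ΔH°rxn = (-199.2) + (+44.9) = -154.3 kcal

ΔH°rxn = -154.3 kcal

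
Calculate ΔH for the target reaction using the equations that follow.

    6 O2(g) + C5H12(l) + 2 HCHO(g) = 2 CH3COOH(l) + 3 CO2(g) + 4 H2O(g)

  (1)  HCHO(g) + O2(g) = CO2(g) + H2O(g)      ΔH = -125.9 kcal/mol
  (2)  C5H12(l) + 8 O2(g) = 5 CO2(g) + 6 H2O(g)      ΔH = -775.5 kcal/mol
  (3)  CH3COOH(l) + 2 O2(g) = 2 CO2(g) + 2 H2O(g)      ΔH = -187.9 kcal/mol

(1) × 2 (×2 to match 2 HCHO(g) in the target): (2)·(-125.9) = -251.8 kcal/mol
(2) as written (C5H12(l) already on the reactant side): -775.5 kcal/mol
(3) reversed and × 2 (reverse to put CH3COOH(l) on the product side; ×2 to match 2 CH3COOH(l) in the target): (-2)·(-187.9) = +375.8 kcal/mol
Summing the manipulated equations, ΔH = (-251.8) + (-775.5) + (+375.8) = -651.5 kcal/mol

ΔH = -651.5 kcal/mol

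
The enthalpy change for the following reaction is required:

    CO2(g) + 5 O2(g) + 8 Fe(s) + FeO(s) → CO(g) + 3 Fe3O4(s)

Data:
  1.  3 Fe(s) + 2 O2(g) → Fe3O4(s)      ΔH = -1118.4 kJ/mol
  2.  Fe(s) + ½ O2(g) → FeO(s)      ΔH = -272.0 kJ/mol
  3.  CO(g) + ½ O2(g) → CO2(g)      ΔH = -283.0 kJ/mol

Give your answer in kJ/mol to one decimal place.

ΔH = -2800.2 kJ/mol

eq. 1 × 3: (3)·(-1118.4) = -3355.2 kJ/mol
eq. 2 reversed: +272.0 kJ/mol
eq. 3 reversed: +283.0 kJ/mol
ΔH = (-3355.2) + (+272.0) + (+283.0) = -2800.2 kJ/mol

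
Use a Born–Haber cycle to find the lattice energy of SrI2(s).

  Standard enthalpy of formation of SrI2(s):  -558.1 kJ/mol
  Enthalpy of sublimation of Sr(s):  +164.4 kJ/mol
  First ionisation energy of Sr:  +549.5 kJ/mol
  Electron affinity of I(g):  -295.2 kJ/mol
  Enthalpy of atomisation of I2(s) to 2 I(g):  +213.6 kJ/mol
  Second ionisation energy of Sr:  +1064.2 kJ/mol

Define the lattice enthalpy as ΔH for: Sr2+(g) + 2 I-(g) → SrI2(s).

U = -1959.4 kJ/mol

ΔHf° = 1·ΔHsub + 1·(ΣIE) + 1·D(I2) + 2·EA + U
-558.1 = 1·(+164.4) + 1·(+1613.7) + 1·(+213.6) + 2·(-295.2) + U
U = -558.1 − (+1401.3) = -1959.4 kJ/mol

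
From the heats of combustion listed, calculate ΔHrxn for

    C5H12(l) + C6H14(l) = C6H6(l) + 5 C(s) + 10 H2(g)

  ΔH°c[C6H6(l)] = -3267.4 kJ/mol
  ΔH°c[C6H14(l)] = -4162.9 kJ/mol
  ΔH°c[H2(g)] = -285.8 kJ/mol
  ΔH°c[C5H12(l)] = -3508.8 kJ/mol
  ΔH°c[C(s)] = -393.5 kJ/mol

ΔHrxn = 421.2 kJ/mol

Using ΔH = Σ nΔHc°(reactants) − Σ nΔHc°(products):
= [1·(-3508.8) + 1·(-4162.9)] − [1·(-3267.4) + 5·(-393.5) + 10·(-285.8)]
= 421.2 kJ/mol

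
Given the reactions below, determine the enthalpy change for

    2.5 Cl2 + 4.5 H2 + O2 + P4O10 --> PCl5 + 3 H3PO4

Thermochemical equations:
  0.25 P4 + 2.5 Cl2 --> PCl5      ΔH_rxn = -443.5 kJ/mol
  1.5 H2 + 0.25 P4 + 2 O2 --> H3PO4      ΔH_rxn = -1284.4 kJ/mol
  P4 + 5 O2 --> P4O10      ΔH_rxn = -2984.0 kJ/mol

ΔH_rxn = -1312.7 kJ/mol

equation 1 as written: -443.5 kJ/mol
equation 2 × 3: (3)·(-1284.4) = -3853.2 kJ/mol
equation 3 reversed: +2984.0 kJ/mol
By Hess's law, ΔH_rxn = (1)·(-443.5) + (3)·(-1284.4) + (-1)·(-2984.0) = -1312.7 kJ/mol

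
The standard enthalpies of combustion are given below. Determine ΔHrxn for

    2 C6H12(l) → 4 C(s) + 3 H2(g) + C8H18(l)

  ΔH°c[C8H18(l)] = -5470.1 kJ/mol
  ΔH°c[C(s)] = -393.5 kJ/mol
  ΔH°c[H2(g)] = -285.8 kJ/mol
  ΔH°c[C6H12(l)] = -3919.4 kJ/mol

Using ΔH = Σ nΔHc°(reactants) − Σ nΔHc°(products):
= [2·(-3919.4)] − [4·(-393.5) + 3·(-285.8) + 1·(-5470.1)]
= 62.7 kJ/mol

ΔHrxn = 62.7 kJ/mol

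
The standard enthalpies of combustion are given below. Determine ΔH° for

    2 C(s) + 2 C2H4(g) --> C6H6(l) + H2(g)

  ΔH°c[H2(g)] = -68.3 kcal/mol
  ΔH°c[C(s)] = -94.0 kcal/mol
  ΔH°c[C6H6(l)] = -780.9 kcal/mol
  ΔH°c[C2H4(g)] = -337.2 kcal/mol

ΔH° = -13.2 kcal/mol

With combustion enthalpies, reactants minus products:
= [2·(-94.0) + 2·(-337.2)] − [1·(-780.9) + 1·(-68.3)]
= -13.2 kcal/mol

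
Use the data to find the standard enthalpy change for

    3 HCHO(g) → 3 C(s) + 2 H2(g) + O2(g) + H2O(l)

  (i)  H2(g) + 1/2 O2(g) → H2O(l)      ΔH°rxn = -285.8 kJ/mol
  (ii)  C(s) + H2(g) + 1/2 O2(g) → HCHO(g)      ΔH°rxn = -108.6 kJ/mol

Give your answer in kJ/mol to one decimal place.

(i) as written: -285.8 kJ/mol
(ii) reversed and × 3: (-3)·(-108.6) = +325.8 kJ/mol
Summing the manipulated equations, ΔH°rxn = (1)·(-285.8) + (-3)·(-108.6) = 40.0 kJ/mol

ΔH°rxn = 40.0 kJ/mol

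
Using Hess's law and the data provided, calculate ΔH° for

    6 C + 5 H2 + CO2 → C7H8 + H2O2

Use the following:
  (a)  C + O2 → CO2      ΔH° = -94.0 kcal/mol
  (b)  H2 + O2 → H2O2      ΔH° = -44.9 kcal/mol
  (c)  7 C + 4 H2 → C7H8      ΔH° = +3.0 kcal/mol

ΔH° = 52.1 kcal/mol

(a) reversed: +94.0 kcal/mol
(b) as written: -44.9 kcal/mol
(c) as written: +3.0 kcal/mol
ΔH° = (+94.0) + (-44.9) + (+3.0) = 52.1 kcal/mol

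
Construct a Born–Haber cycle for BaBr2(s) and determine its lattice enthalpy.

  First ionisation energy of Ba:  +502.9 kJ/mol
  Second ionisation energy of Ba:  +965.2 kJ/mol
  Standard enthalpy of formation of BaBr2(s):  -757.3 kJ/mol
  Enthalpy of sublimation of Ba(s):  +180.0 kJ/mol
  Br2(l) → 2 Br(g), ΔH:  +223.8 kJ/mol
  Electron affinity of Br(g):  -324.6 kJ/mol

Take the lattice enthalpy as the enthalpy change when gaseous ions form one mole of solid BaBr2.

U = -1980.0 kJ/mol

ΔHf° = 1·ΔHsub + 1·(ΣIE) + 1·D(Br2) + 2·EA + U
-757.3 = 1·(+180.0) + 1·(+1468.1) + 1·(+223.8) + 2·(-324.6) + U
U = -757.3 − (+1222.7) = -1980.0 kJ/mol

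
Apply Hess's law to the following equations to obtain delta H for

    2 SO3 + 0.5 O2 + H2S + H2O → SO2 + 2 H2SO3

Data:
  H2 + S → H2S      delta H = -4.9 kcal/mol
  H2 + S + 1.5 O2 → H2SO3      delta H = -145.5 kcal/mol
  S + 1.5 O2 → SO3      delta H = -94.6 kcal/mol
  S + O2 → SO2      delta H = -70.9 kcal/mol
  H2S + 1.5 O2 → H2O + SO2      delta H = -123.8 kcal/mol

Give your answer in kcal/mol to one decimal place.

equation 1 reversed and × 2: (-2)·(-4.9) = +9.8 kcal/mol
equation 2 × 2 (×2 to match 2 H2SO3 in the target): (2)·(-145.5) = -291.0 kcal/mol
equation 3 reversed and × 2 (reverse to put SO3 on the reactant side; ×2 to match 2 SO3 in the target): (-2)·(-94.6) = +189.2 kcal/mol
equation 4 × 2: (2)·(-70.9) = -141.8 kcal/mol
equation 5 reversed (reverse to put H2O on the reactant side): +123.8 kcal/mol
Summing the manipulated equations, delta H = (+9.8) + (-291.0) + (+189.2) + (-141.8) + (+123.8) = -110.0 kcal/mol

delta H = -110.0 kcal/mol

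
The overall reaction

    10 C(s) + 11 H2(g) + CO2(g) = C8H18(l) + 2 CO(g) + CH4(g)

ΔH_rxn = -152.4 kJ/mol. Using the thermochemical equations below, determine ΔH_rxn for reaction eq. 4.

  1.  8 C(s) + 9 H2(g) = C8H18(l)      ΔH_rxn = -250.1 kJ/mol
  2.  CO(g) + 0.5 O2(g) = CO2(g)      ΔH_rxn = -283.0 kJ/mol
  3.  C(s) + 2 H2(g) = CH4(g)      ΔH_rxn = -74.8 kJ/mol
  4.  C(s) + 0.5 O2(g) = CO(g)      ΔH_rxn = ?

ΔH_rxn = -110.5 kJ/mol

eq. 1 as written (C8H18(l) already on the product side): -250.1 kJ/mol
eq. 2 reversed (CO2(g) must end up as a reactant): +283.0 kJ/mol
eq. 3 as written (CH4(g) already on the product side): -74.8 kJ/mol
eq. 4 as written: contributes x
-152.4 = (-250.1) + (+283.0) + (-74.8) + x
x = (-152.4 − (-41.9)) / (1) = -110.5 kJ/mol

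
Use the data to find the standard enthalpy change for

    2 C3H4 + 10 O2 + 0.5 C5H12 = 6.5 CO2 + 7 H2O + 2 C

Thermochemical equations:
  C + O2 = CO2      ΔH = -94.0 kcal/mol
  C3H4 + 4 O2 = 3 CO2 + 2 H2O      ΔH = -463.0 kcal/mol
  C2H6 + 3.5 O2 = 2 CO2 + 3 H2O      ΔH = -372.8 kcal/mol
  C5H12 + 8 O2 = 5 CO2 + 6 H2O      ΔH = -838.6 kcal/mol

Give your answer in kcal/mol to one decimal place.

equation 1 reversed and × 2: (-2)·(-94.0) = +188.0 kcal/mol
equation 2 × 2: (2)·(-463.0) = -926.0 kcal/mol
equation 3: not needed.
equation 4 × 1/2: (1/2)·(-838.6) = -419.3 kcal/mol
ΔH = (+188.0) + (-926.0) + (-419.3) = -1157.3 kcal/mol

ΔH = -1157.3 kcal/mol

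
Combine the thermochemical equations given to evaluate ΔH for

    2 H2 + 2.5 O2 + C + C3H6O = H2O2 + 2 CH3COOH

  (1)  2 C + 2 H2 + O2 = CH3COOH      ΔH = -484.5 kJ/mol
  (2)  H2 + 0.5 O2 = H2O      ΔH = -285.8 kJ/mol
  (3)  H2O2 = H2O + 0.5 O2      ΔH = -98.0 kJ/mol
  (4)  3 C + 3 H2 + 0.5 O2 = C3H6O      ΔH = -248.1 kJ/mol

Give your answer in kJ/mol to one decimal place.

ΔH = -908.7 kJ/mol

(1) × 2 (scale by 2 for the 2 CH3COOH): (2)·(-484.5) = -969.0 kJ/mol
(2) as written: -285.8 kJ/mol
(3) reversed (H2O2 must end up as a product): +98.0 kJ/mol
(4) reversed (reverse to put C3H6O on the reactant side): +248.1 kJ/mol
ΔH = (2)·(-484.5) + (1)·(-285.8) + (-1)·(-98.0) + (-1)·(-248.1) = -908.7 kJ/mol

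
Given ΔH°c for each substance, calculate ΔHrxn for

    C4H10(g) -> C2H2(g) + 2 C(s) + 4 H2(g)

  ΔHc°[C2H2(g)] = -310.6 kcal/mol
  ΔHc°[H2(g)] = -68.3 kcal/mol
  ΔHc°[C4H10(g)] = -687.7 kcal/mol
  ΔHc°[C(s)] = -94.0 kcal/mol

ΔHrxn = 84.1 kcal/mol

With combustion enthalpies, reactants minus products:
= [1·(-687.7)] − [1·(-310.6) + 2·(-94.0) + 4·(-68.3)]
= 84.1 kcal/mol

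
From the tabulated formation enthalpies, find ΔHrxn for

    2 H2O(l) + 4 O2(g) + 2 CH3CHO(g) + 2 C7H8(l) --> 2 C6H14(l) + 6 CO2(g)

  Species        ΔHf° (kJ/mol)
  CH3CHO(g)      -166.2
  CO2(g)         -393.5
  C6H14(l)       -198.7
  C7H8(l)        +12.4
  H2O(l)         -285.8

Products: 2·(-198.7) + 6·(-393.5) = -2758.4
Reactants: 2·(-285.8) + 4·(+0.0) + 2·(-166.2) + 2·(+12.4) = -879.2
ΔHrxn = (-2758.4) − (-879.2) = -1879.2 kJ/mol

ΔHrxn = -1879.2 kJ/mol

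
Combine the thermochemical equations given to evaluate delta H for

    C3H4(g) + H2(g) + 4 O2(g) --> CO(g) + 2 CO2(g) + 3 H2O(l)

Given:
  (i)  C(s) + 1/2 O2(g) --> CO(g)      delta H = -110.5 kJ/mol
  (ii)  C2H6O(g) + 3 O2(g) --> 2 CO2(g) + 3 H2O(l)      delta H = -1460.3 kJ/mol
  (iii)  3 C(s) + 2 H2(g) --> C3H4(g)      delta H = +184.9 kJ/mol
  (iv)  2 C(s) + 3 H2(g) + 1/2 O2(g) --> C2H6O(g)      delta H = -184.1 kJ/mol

(i) as written (CO(g) already on the product side): -110.5 kJ/mol
(ii) as written (CO2(g) already on the product side): -1460.3 kJ/mol
(iii) reversed (C3H4(g) must end up as a reactant): -184.9 kJ/mol
(iv) as written: -184.1 kJ/mol
delta H = (-110.5) + (-1460.3) + (-184.9) + (-184.1) = -1939.8 kJ/mol

delta H = -1939.8 kJ/mol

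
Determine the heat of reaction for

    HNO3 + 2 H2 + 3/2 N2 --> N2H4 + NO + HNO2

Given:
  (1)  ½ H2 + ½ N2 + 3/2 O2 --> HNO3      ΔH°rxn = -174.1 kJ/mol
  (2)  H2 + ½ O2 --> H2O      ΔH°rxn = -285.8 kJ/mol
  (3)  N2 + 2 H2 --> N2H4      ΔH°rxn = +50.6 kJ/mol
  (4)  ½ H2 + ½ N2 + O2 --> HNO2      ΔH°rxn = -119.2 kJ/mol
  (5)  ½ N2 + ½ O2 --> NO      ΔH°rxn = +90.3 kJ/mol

(1) reversed (reverse to put HNO3 on the reactant side): +174.1 kJ/mol
(2): not needed (H2O appears nowhere else).
(3) as written (N2H4 already on the product side): +50.6 kJ/mol
(4) as written (HNO2 already on the product side): -119.2 kJ/mol
(5) as written (NO already on the product side): +90.3 kJ/mol
ΔH°rxn = (+174.1) + (+50.6) + (-119.2) + (+90.3) = 195.8 kJ/mol

ΔH°rxn = 195.8 kJ/mol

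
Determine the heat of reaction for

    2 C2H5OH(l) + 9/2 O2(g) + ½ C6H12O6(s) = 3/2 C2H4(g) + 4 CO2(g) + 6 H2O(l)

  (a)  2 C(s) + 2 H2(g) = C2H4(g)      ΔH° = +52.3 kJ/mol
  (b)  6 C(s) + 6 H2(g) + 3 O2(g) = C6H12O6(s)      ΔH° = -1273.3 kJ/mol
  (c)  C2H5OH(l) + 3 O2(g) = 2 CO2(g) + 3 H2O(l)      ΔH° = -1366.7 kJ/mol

(a) × 3/2: (3/2)·(+52.3) = +78.45 kJ/mol
(b) reversed and × 1/2: (-1/2)·(-1273.3) = +636.65 kJ/mol
(c) × 2: (2)·(-1366.7) = -2733.4 kJ/mol
Since enthalpy is a state function, ΔH° = (3/2)·(+52.3) + (-1/2)·(-1273.3) + (2)·(-1366.7) = -2018.3 kJ/mol

ΔH° = -2018.3 kJ/mol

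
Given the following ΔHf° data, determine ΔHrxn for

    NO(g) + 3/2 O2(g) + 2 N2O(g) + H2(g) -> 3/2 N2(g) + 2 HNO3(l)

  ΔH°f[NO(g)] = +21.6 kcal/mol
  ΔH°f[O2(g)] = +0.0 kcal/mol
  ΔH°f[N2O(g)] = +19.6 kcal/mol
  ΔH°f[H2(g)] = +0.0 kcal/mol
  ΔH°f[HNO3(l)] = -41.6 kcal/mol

Products: 3/2·(+0.0) + 2·(-41.6) = -83.2
Reactants: 1·(+21.6) + 3/2·(+0.0) + 2·(+19.6) + 1·(+0.0) = +60.8
ΔHrxn = (-83.2) − (+60.8) = -144.0 kcal/mol

ΔHrxn = -144.0 kcal/mol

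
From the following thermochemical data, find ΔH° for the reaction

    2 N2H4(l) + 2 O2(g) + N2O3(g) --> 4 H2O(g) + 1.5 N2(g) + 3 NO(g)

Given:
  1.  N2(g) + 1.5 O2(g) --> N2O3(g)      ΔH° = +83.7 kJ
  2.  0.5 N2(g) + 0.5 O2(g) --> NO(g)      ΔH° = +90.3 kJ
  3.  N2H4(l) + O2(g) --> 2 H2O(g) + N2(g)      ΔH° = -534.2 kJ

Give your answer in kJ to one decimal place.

eq. 1 reversed (reverse to put N2O3(g) on the reactant side): -83.7 kJ
eq. 2 × 3 (scale by 3 for the 3 NO(g)): (3)·(+90.3) = +270.9 kJ
eq. 3 × 2 (×2 to match 2 N2H4(l) in the target): (2)·(-534.2) = -1068.4 kJ
ΔH° = (-83.7) + (+270.9) + (-1068.4) = -881.2 kJ

ΔH° = -881.2 kJ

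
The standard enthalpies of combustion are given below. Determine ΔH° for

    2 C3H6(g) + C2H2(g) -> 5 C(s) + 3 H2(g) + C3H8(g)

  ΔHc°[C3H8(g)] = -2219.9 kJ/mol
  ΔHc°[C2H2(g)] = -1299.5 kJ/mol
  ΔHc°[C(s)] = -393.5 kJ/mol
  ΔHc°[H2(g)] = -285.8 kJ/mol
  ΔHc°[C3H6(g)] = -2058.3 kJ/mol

Using ΔH = Σ nΔHc°(reactants) − Σ nΔHc°(products):
= [2·(-2058.3) + 1·(-1299.5)] − [5·(-393.5) + 3·(-285.8) + 1·(-2219.9)]
= -371.3 kJ/mol

ΔH° = -371.3 kJ/mol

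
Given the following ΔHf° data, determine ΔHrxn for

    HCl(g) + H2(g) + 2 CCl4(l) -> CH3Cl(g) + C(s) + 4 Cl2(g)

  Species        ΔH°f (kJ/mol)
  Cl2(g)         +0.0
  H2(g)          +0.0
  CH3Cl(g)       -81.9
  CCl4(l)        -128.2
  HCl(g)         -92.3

ΔHrxn = 266.8 kJ/mol

Products: 1·(-81.9) + 1·(+0.0) + 4·(+0.0) = -81.9
Reactants: 1·(-92.3) + 1·(+0.0) + 2·(-128.2) = -348.7
ΔHrxn = (-81.9) − (-348.7) = 266.8 kJ/mol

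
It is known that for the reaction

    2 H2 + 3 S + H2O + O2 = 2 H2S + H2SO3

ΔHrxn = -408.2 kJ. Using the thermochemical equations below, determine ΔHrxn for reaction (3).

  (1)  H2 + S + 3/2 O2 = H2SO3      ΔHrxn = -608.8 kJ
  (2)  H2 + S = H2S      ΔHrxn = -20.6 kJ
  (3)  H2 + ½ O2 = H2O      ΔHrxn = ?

ΔHrxn = -241.8 kJ

(1) as written (H2SO3 already on the product side): -608.8 kJ
(2) × 2 (scale by 2 for the 2 H2S): (2)·(-20.6) = -41.2 kJ
(3) reversed (reverse to put H2O on the reactant side): contributes −x
-408.2 = (-608.8) + (-41.2) − x
x = (-408.2 − (-650.0)) / (-1) = -241.8 kJ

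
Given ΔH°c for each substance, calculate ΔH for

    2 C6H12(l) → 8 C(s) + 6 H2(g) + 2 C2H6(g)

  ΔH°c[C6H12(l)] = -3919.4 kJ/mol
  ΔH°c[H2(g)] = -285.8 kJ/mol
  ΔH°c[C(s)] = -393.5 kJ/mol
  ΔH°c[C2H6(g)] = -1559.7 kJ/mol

ΔH = 143.4 kJ/mol

With combustion enthalpies, reactants minus products:
= [2·(-3919.4)] − [8·(-393.5) + 6·(-285.8) + 2·(-1559.7)]
= 143.4 kJ/mol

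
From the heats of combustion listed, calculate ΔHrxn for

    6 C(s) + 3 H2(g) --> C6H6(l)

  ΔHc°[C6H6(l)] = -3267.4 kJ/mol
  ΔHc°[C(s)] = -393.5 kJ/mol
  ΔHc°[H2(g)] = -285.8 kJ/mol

Using ΔH = Σ nΔHc°(reactants) − Σ nΔHc°(products):
= [6·(-393.5) + 3·(-285.8)] − [1·(-3267.4)]
= 49.0 kJ/mol

ΔHrxn = 49.0 kJ/mol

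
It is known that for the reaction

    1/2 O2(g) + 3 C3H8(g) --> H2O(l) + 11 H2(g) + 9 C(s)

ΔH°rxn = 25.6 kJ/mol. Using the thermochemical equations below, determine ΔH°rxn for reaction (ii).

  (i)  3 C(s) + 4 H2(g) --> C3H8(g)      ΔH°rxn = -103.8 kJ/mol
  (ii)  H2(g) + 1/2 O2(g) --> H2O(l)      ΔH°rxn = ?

(i) reversed and × 3 (C3H8(g) must end up as a reactant; scale by 3 for the 3 C3H8(g)): (-3)·(-103.8) = +311.4 kJ/mol
(ii) as written (H2O(l) already on the product side): contributes x
+25.6 = (+311.4) + x
x = (+25.6 − (+311.4)) / (1) = -285.8 kJ/mol

ΔH°rxn = -285.8 kJ/mol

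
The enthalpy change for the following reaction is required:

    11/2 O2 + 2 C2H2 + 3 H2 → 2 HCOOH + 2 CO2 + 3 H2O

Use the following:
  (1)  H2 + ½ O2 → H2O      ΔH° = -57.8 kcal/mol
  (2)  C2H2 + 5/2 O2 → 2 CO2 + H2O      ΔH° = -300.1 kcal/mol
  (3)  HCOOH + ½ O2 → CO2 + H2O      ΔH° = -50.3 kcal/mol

(1) × 3 (scale by 3 for the 3 H2): (3)·(-57.8) = -173.4 kcal/mol
(2) × 2 (scale by 2 for the 2 C2H2): (2)·(-300.1) = -600.2 kcal/mol
(3) reversed and × 2 (reverse to put HCOOH on the product side; scale by 2 for the 2 HCOOH): (-2)·(-50.3) = +100.6 kcal/mol
Since enthalpy is a state function, ΔH° = (3)·(-57.8) + (2)·(-300.1) + (-2)·(-50.3) = -673.0 kcal/mol

ΔH° = -673.0 kcal/mol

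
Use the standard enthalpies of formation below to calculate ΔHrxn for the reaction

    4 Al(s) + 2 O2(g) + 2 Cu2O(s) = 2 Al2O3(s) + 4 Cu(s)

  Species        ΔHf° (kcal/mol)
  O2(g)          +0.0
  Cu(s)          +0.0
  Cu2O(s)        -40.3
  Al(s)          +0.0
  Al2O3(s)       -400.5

Products: 2·(-400.5) + 4·(+0.0) = -801.0
Reactants: 4·(+0.0) + 2·(+0.0) + 2·(-40.3) = -80.6
ΔHrxn = (-801.0) − (-80.6) = -720.4 kcal/mol

ΔHrxn = -720.4 kcal/mol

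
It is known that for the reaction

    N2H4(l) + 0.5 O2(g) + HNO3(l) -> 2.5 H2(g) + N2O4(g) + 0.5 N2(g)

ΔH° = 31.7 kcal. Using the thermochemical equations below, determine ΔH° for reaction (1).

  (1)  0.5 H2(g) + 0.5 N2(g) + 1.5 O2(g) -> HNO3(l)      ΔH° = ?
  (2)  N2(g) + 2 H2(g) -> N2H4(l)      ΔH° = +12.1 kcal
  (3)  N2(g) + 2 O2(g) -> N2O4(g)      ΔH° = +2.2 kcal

(1) reversed (reverse to put HNO3(l) on the reactant side): contributes −x
(2) reversed (reverse to put N2H4(l) on the reactant side): -12.1 kcal
(3) as written (N2O4(g) already on the product side): +2.2 kcal
+31.7 = (-12.1) + (+2.2) − x
x = (+31.7 − (-9.9)) / (-1) = -41.6 kcal

ΔH° = -41.6 kcal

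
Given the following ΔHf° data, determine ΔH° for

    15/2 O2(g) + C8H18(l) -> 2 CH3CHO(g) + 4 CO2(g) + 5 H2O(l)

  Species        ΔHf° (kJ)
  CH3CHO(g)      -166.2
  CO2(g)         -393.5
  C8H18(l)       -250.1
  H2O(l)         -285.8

ΔH°rxn = Σ nΔHf°(products) − Σ nΔHf°(reactants).
Products: 2·(-166.2) + 4·(-393.5) + 5·(-285.8) = -3335.4
Reactants: 15/2·(+0.0) + 1·(-250.1) = -250.1
ΔH° = (-3335.4) − (-250.1) = -3085.3 kJ

ΔH° = -3085.3 kJ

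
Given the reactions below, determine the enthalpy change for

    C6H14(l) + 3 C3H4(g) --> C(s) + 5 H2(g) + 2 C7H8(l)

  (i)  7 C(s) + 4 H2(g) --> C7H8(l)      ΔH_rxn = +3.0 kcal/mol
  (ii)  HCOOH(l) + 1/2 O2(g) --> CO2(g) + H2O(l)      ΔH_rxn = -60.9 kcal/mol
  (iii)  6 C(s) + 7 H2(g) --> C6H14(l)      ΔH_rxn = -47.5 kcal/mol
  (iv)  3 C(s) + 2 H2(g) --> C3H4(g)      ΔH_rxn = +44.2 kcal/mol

(i) × 2: (2)·(+3.0) = +6.0 kcal/mol
(ii): not needed.
(iii) reversed: +47.5 kcal/mol
(iv) reversed and × 3: (-3)·(+44.2) = -132.6 kcal/mol
ΔH_rxn = (+6.0) + (+47.5) + (-132.6) = -79.1 kcal/mol

ΔH_rxn = -79.1 kcal/mol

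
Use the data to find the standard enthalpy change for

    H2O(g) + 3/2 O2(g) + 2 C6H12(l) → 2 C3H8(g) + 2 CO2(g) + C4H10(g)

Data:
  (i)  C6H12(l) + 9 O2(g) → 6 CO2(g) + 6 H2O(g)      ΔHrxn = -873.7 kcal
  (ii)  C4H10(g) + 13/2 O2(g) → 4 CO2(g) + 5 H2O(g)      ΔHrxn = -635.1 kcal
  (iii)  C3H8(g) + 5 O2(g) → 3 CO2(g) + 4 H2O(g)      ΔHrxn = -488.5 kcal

(i) × 2: (2)·(-873.7) = -1747.4 kcal
(ii) reversed: +635.1 kcal
(iii) reversed and × 2: (-2)·(-488.5) = +977.0 kcal
Combining the equations, ΔHrxn = (-1747.4) + (+635.1) + (+977.0) = -135.3 kcal

ΔHrxn = -135.3 kcal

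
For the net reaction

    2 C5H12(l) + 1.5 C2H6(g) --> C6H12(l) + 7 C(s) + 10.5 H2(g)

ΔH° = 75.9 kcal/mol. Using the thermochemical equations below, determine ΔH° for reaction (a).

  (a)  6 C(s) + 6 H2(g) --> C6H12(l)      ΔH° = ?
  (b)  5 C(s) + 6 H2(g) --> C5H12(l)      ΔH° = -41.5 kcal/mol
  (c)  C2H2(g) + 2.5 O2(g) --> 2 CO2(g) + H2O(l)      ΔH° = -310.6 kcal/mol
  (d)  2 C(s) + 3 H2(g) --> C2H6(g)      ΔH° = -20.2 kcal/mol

ΔH° = -37.4 kcal/mol

(a) as written: contributes x
(b) reversed and × 2: (-2)·(-41.5) = +83.0 kcal/mol
(c): not needed.
(d) reversed and × 3/2: (-3/2)·(-20.2) = +30.3 kcal/mol
+75.9 = (+83.0) + (+30.3) + x
x = (+75.9 − (+113.3)) / (1) = -37.4 kcal/mol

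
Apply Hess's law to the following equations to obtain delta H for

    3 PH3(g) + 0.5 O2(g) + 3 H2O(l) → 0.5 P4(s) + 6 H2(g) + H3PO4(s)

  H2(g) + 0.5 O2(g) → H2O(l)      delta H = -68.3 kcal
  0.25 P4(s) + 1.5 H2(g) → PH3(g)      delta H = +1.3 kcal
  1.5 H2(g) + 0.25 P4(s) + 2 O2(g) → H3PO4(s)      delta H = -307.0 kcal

delta H = -106.0 kcal

equation 1 reversed and × 3: (-3)·(-68.3) = +204.9 kcal
equation 2 reversed and × 3: (-3)·(+1.3) = -3.9 kcal
equation 3 as written: -307.0 kcal
Combining the equations, delta H = (-3)·(-68.3) + (-3)·(+1.3) + (1)·(-307.0) = -106.0 kcal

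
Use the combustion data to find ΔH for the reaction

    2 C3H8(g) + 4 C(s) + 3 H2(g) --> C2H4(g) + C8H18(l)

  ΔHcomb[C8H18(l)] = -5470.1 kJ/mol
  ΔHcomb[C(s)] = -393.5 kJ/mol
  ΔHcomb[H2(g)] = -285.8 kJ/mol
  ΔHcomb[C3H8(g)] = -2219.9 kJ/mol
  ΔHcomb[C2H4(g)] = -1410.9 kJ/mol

Using ΔH = Σ nΔHc°(reactants) − Σ nΔHc°(products):
= [2·(-2219.9) + 4·(-393.5) + 3·(-285.8)] − [1·(-1410.9) + 1·(-5470.1)]
= 9.8 kJ/mol

ΔH = 9.8 kJ/mol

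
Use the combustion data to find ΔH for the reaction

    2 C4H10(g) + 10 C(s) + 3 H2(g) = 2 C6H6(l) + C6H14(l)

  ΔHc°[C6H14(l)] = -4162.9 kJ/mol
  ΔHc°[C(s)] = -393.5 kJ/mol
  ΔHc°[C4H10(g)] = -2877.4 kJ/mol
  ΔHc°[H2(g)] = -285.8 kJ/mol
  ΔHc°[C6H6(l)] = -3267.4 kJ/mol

Using ΔH = Σ nΔHc°(reactants) − Σ nΔHc°(products):
= [2·(-2877.4) + 10·(-393.5) + 3·(-285.8)] − [2·(-3267.4) + 1·(-4162.9)]
= 150.5 kJ/mol

ΔH = 150.5 kJ/mol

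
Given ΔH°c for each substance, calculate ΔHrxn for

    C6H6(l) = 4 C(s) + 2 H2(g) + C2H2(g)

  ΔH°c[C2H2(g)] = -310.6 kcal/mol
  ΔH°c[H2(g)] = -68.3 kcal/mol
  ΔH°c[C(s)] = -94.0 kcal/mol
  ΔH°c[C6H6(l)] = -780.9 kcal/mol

ΔHrxn = 42.3 kcal/mol

Using ΔH = Σ nΔHc°(reactants) − Σ nΔHc°(products):
= [1·(-780.9)] − [4·(-94.0) + 2·(-68.3) + 1·(-310.6)]
= 42.3 kcal/mol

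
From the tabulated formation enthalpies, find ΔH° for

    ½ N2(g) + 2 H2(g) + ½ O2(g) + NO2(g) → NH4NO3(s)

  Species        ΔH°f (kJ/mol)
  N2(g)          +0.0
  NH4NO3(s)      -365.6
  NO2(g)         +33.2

ΔH° = -398.8 kJ/mol

ΔH°rxn = Σ nΔHf°(products) − Σ nΔHf°(reactants).
Products: 1·(-365.6) = -365.6
Reactants: 1/2·(+0.0) + 2·(+0.0) + 1/2·(+0.0) + 1·(+33.2) = +33.2
ΔH° = (-365.6) − (+33.2) = -398.8 kJ/mol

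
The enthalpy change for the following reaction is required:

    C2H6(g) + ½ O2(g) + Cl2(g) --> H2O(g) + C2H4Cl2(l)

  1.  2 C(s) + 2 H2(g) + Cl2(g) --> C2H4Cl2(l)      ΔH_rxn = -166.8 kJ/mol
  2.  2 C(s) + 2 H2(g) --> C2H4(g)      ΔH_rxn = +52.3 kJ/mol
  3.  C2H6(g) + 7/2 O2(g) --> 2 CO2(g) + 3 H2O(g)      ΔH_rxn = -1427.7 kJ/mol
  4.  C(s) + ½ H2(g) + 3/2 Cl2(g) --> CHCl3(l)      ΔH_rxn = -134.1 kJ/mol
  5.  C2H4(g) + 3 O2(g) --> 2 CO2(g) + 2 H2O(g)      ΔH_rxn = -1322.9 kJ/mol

eq. 1 as written (C2H4Cl2(l) already on the product side): -166.8 kJ/mol
eq. 2 reversed: -52.3 kJ/mol
eq. 3 as written (C2H6(g) already on the reactant side): -1427.7 kJ/mol
eq. 4: not needed (CHCl3(l) appears nowhere else).
eq. 5 reversed: +1322.9 kJ/mol
Combining the equations, ΔH_rxn = (1)·(-166.8) + (-1)·(+52.3) + (1)·(-1427.7) + (-1)·(-1322.9) = -323.9 kJ/mol

ΔH_rxn = -323.9 kJ/mol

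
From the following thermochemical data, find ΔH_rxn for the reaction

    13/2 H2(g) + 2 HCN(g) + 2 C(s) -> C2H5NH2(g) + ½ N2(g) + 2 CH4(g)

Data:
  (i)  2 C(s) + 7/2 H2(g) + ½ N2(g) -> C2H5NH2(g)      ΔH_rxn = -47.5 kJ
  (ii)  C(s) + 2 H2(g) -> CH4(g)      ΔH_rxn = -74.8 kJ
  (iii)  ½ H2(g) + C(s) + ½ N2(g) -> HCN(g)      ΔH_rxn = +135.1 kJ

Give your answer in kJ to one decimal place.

ΔH_rxn = -467.3 kJ

(i) as written: -47.5 kJ
(ii) × 2: (2)·(-74.8) = -149.6 kJ
(iii) reversed and × 2: (-2)·(+135.1) = -270.2 kJ
By Hess's law, ΔH_rxn = (1)·(-47.5) + (2)·(-74.8) + (-2)·(+135.1) = -467.3 kJ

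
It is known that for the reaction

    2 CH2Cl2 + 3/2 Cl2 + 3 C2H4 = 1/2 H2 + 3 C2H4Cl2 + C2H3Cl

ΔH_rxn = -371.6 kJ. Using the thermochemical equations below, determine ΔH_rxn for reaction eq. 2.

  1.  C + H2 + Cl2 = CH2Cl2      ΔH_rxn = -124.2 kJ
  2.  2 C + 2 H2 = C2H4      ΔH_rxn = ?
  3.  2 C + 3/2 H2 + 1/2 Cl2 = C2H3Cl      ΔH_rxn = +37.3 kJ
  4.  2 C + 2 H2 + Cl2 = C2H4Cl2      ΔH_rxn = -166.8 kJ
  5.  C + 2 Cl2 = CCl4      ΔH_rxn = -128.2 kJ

ΔH_rxn = 52.3 kJ

eq. 1 reversed and × 2 (CH2Cl2 must end up as a reactant; ×2 to match 2 CH2Cl2 in the target): (-2)·(-124.2) = +248.4 kJ
eq. 2 reversed and × 3 (C2H4 must end up as a reactant; ×3 to match 3 C2H4 in the target): contributes −3·x
eq. 3 as written (C2H3Cl already on the product side): +37.3 kJ
eq. 4 × 3 (scale by 3 for the 3 C2H4Cl2): (3)·(-166.8) = -500.4 kJ
eq. 5: not needed (CCl4 appears nowhere else).
-371.6 = (+248.4) + (+37.3) + (-500.4) − 3·x
x = (-371.6 − (-214.7)) / (-3) = 52.3 kJ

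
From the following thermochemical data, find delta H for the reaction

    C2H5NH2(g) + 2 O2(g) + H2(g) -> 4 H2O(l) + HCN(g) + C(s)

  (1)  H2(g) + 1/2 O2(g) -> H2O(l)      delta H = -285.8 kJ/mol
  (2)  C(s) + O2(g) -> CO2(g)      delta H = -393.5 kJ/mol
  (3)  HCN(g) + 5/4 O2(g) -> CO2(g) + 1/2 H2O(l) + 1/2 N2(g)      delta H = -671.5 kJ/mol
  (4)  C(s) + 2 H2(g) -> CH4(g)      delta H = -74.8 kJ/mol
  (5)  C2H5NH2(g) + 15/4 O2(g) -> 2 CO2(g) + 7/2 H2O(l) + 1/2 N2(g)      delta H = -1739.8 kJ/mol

(1) as written: -285.8 kJ/mol
(2) reversed: +393.5 kJ/mol
(3) reversed: +671.5 kJ/mol
(4): not needed.
(5) as written: -1739.8 kJ/mol
Combining the equations, delta H = (-285.8) + (+393.5) + (+671.5) + (-1739.8) = -960.6 kJ/mol

delta H = -960.6 kJ/mol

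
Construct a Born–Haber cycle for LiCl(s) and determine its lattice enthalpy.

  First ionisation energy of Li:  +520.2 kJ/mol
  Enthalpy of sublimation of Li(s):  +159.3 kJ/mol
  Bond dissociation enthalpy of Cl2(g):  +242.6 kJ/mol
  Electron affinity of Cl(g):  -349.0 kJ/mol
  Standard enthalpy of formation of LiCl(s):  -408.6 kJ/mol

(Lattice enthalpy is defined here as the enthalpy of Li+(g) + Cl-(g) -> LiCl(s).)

U = -860.4 kJ/mol

ΔHf° = 1·ΔHsub + 1·(ΣIE) + 1/2·D(Cl2) + 1·EA + U
-408.6 = 1·(+159.3) + 1·(+520.2) + 1/2·(+242.6) + 1·(-349.0) + U
U = -408.6 − (+451.8) = -860.4 kJ/mol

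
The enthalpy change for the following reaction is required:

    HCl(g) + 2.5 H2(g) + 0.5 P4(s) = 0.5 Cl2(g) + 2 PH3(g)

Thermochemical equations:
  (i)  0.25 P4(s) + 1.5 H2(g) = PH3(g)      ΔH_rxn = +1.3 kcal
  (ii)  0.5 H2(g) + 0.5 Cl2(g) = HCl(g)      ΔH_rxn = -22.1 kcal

(i) × 2: (2)·(+1.3) = +2.6 kcal
(ii) reversed: +22.1 kcal
ΔH_rxn = (2)·(+1.3) + (-1)·(-22.1) = 24.7 kcal

ΔH_rxn = 24.7 kcal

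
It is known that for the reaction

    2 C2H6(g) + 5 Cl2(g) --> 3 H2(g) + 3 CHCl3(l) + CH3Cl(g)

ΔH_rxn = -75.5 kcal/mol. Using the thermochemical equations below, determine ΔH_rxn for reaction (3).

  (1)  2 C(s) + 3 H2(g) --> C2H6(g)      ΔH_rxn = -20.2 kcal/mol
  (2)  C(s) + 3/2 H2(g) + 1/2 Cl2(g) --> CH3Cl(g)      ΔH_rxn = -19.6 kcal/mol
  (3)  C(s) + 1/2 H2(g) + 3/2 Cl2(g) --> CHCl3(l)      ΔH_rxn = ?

(1) reversed and × 2 (C2H6(g) must end up as a reactant; ×2 to match 2 C2H6(g) in the target): (-2)·(-20.2) = +40.4 kcal/mol
(2) as written (CH3Cl(g) already on the product side): -19.6 kcal/mol
(3) × 3 (scale by 3 for the 3 CHCl3(l)): contributes 3·x
-75.5 = (+40.4) + (-19.6) + 3·x
x = (-75.5 − (+20.8)) / (3) = -32.1 kcal/mol

ΔH_rxn = -32.1 kcal/mol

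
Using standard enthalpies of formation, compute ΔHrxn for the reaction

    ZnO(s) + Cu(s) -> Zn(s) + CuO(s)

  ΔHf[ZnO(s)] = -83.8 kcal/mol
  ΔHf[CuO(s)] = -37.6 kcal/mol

ΔHrxn = 46.2 kcal/mol

Products: 1·(+0.0) + 1·(-37.6) = -37.6
Reactants: 1·(-83.8) + 1·(+0.0) = -83.8
ΔHrxn = (-37.6) − (-83.8) = 46.2 kcal/mol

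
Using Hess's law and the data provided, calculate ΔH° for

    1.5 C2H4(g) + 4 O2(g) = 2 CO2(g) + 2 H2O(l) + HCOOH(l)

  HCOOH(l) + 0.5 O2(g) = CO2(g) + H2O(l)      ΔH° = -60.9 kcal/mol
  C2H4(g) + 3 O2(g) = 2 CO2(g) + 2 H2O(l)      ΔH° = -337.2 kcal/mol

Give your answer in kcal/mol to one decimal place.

ΔH° = -444.9 kcal/mol

equation 1 reversed: +60.9 kcal/mol
equation 2 × 3/2: (3/2)·(-337.2) = -505.8 kcal/mol
ΔH° = (-1)·(-60.9) + (3/2)·(-337.2) = -444.9 kcal/mol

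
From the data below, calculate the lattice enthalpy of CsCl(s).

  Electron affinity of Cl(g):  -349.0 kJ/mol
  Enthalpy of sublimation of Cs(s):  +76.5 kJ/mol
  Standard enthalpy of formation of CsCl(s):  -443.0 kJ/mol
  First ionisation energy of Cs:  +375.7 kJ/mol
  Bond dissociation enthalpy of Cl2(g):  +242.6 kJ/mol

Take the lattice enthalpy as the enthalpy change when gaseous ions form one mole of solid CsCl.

ΔHf° = 1·ΔHsub + 1·(ΣIE) + 1/2·D(Cl2) + 1·EA + U
-443.0 = 1·(+76.5) + 1·(+375.7) + 1/2·(+242.6) + 1·(-349.0) + U
U = -443.0 − (+224.5) = -667.5 kJ/mol

U = -667.5 kJ/mol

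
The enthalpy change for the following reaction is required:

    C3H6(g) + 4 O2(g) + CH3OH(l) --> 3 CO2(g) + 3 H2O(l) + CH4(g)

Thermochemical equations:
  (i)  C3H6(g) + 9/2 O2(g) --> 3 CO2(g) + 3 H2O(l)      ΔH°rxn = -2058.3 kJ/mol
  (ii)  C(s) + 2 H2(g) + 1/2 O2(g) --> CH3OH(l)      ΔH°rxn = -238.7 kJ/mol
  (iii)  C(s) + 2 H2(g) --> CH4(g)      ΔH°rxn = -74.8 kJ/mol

(i) as written (C3H6(g) already on the reactant side): -2058.3 kJ/mol
(ii) reversed (reverse to put CH3OH(l) on the reactant side): +238.7 kJ/mol
(iii) as written (CH4(g) already on the product side): -74.8 kJ/mol
ΔH°rxn = (1)·(-2058.3) + (-1)·(-238.7) + (1)·(-74.8) = -1894.4 kJ/mol

ΔH°rxn = -1894.4 kJ/mol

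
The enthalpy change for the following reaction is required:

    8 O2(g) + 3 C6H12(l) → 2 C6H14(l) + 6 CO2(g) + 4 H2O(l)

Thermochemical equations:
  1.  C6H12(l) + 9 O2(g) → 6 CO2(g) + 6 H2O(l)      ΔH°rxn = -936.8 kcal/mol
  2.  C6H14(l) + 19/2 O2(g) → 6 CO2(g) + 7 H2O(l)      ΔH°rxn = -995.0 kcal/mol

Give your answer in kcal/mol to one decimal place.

ΔH°rxn = -820.4 kcal/mol

eq. 1 × 3: (3)·(-936.8) = -2810.4 kcal/mol
eq. 2 reversed and × 2: (-2)·(-995.0) = +1990.0 kcal/mol
Summing the manipulated equations, ΔH°rxn = (3)·(-936.8) + (-2)·(-995.0) = -820.4 kcal/mol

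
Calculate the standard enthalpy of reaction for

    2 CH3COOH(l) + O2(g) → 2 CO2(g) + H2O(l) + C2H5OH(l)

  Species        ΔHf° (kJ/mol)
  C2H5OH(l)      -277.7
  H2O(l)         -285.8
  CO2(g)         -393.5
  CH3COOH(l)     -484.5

ΔH° = -381.5 kJ/mol

Products: 2·(-393.5) + 1·(-285.8) + 1·(-277.7) = -1350.5
Reactants: 2·(-484.5) + 1·(+0.0) = -969.0
ΔH° = (-1350.5) − (-969.0) = -381.5 kJ/mol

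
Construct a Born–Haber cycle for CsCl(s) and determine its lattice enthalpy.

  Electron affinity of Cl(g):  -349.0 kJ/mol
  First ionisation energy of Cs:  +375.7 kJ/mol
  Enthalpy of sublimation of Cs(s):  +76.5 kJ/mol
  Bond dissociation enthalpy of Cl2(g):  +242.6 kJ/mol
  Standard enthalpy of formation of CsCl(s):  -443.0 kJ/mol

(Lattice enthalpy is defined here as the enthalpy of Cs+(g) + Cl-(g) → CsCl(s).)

U = -667.5 kJ/mol

ΔHf° = 1·ΔHsub + 1·(ΣIE) + 1/2·D(Cl2) + 1·EA + U
-443.0 = 1·(+76.5) + 1·(+375.7) + 1/2·(+242.6) + 1·(-349.0) + U
U = -443.0 − (+224.5) = -667.5 kJ/mol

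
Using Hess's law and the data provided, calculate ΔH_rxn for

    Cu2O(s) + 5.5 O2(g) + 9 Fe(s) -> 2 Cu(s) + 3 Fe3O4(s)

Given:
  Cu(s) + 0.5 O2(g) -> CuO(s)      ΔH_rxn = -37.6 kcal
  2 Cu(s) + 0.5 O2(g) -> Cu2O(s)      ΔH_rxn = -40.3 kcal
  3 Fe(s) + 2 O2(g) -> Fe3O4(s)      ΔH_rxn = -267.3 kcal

equation 1: not needed (CuO(s) appears nowhere else).
equation 2 reversed (reverse to put Cu2O(s) on the reactant side): +40.3 kcal
equation 3 × 3 (×3 to match 3 Fe3O4(s) in the target): (3)·(-267.3) = -801.9 kcal
ΔH_rxn = (-1)·(-40.3) + (3)·(-267.3) = -761.6 kcal

ΔH_rxn = -761.6 kcal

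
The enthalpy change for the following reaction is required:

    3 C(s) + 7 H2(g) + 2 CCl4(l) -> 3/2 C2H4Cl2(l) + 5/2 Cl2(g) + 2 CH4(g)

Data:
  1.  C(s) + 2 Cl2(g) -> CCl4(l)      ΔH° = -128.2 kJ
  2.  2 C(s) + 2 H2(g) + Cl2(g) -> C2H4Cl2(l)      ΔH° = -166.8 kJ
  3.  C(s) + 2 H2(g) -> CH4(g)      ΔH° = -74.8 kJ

ΔH° = -143.4 kJ

eq. 1 reversed and × 2 (CCl4(l) must end up as a reactant; scale by 2 for the 2 CCl4(l)): (-2)·(-128.2) = +256.4 kJ
eq. 2 × 3/2 (×3/2 to match 3/2 C2H4Cl2(l) in the target): (3/2)·(-166.8) = -250.2 kJ
eq. 3 × 2 (scale by 2 for the 2 CH4(g)): (2)·(-74.8) = -149.6 kJ
ΔH° = (-2)·(-128.2) + (3/2)·(-166.8) + (2)·(-74.8) = -143.4 kJ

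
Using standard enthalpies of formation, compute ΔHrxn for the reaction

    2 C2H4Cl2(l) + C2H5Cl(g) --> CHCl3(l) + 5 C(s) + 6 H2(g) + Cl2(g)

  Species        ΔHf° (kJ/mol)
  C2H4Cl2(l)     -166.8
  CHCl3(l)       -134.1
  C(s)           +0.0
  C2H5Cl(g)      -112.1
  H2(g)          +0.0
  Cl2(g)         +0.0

ΔHrxn = 311.6 kJ/mol

Products: 1·(-134.1) + 5·(+0.0) + 6·(+0.0) + 1·(+0.0) = -134.1
Reactants: 2·(-166.8) + 1·(-112.1) = -445.7
ΔHrxn = (-134.1) − (-445.7) = 311.6 kJ/mol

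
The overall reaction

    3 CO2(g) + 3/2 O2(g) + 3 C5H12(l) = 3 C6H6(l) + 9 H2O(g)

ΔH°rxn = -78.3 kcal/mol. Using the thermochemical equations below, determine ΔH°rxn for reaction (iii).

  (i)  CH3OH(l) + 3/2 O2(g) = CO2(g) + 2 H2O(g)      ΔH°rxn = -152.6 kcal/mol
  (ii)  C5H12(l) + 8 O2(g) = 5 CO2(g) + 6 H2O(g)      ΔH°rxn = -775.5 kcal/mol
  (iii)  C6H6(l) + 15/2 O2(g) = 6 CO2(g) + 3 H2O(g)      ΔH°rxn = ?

(i): not needed (CH3OH(l) appears nowhere else).
(ii) × 3 (scale by 3 for the 3 C5H12(l)): (3)·(-775.5) = -2326.5 kcal/mol
(iii) reversed and × 3 (reverse to put C6H6(l) on the product side; scale by 3 for the 3 C6H6(l)): contributes −3·x
-78.3 = (-2326.5) − 3·x
x = (-78.3 − (-2326.5)) / (-3) = -749.4 kcal/mol

ΔH°rxn = -749.4 kcal/mol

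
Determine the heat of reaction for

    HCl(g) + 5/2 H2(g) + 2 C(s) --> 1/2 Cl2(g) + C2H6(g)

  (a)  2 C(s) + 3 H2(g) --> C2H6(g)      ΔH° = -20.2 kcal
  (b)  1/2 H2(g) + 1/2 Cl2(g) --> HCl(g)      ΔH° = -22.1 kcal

ΔH° = 1.9 kcal

(a) as written (C2H6(g) already on the product side): -20.2 kcal
(b) reversed (reverse to put HCl(g) on the reactant side): +22.1 kcal
ΔH° = (1)·(-20.2) + (-1)·(-22.1) = 1.9 kcal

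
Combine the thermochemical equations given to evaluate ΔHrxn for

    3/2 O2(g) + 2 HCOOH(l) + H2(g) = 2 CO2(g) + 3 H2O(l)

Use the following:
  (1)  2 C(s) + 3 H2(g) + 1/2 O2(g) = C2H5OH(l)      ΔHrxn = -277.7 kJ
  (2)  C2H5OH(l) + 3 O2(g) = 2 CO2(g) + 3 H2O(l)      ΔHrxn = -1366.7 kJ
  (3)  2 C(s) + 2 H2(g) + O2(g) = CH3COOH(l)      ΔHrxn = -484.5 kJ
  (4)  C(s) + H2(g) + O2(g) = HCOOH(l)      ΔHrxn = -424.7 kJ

(1) as written: -277.7 kJ
(2) as written (CO2(g) already on the product side): -1366.7 kJ
(3): not needed (CH3COOH(l) appears nowhere else).
(4) reversed and × 2 (reverse to put HCOOH(l) on the reactant side; ×2 to match 2 HCOOH(l) in the target): (-2)·(-424.7) = +849.4 kJ
ΔHrxn = (1)·(-277.7) + (1)·(-1366.7) + (-2)·(-424.7) = -795.0 kJ

ΔHrxn = -795.0 kJ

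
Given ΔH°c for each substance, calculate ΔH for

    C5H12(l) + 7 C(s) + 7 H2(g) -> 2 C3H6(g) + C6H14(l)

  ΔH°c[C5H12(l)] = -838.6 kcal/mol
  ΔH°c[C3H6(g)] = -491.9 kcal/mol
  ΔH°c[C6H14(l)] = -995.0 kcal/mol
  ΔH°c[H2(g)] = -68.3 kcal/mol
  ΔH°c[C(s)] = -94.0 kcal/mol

ΔH = 4.1 kcal/mol

Using ΔH = Σ nΔHc°(reactants) − Σ nΔHc°(products):
= [1·(-838.6) + 7·(-94.0) + 7·(-68.3)] − [2·(-491.9) + 1·(-995.0)]
= 4.1 kcal/mol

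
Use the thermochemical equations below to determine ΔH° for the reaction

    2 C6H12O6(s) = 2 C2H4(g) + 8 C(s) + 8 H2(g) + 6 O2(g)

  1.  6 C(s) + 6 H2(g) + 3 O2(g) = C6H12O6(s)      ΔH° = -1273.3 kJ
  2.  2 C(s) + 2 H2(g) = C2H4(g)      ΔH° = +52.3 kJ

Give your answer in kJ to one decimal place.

ΔH° = 2651.2 kJ

eq. 1 reversed and × 2 (C6H12O6(s) must end up as a reactant; ×2 to match 2 C6H12O6(s) in the target): (-2)·(-1273.3) = +2546.6 kJ
eq. 2 × 2 (scale by 2 for the 2 C2H4(g)): (2)·(+52.3) = +104.6 kJ
Combining the equations, ΔH° = (+2546.6) + (+104.6) = 2651.2 kJ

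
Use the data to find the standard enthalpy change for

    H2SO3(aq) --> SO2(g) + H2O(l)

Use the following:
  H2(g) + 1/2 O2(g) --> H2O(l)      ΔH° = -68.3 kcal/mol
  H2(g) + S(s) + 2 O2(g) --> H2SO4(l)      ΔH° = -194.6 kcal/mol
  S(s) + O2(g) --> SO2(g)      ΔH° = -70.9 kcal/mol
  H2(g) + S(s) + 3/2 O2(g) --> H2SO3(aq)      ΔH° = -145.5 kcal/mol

equation 1 as written: -68.3 kcal/mol
equation 2: not needed.
equation 3 as written: -70.9 kcal/mol
equation 4 reversed: +145.5 kcal/mol
By Hess's law, ΔH° = (1)·(-68.3) + (1)·(-70.9) + (-1)·(-145.5) = 6.3 kcal/mol

ΔH° = 6.3 kcal/mol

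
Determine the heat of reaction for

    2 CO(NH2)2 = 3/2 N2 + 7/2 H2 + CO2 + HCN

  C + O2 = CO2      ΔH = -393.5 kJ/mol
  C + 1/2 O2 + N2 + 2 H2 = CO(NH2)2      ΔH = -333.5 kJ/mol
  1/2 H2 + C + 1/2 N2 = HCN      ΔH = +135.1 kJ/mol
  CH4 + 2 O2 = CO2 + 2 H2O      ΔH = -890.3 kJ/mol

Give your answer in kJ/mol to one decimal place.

ΔH = 408.6 kJ/mol

equation 1 as written: -393.5 kJ/mol
equation 2 reversed and × 2: (-2)·(-333.5) = +667.0 kJ/mol
equation 3 as written: +135.1 kJ/mol
equation 4: not needed.
ΔH = (-393.5) + (+667.0) + (+135.1) = 408.6 kJ/mol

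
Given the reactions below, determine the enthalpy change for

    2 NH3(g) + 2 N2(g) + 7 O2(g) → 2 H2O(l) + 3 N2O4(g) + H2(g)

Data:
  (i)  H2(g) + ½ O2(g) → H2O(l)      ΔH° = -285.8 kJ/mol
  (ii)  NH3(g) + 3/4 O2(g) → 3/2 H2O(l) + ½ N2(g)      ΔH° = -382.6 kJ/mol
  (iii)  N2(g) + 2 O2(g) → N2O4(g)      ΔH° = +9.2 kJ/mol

(i) reversed: +285.8 kJ/mol
(ii) × 2: (2)·(-382.6) = -765.2 kJ/mol
(iii) × 3: (3)·(+9.2) = +27.6 kJ/mol
ΔH° = (-1)·(-285.8) + (2)·(-382.6) + (3)·(+9.2) = -451.8 kJ/mol

ΔH° = -451.8 kJ/mol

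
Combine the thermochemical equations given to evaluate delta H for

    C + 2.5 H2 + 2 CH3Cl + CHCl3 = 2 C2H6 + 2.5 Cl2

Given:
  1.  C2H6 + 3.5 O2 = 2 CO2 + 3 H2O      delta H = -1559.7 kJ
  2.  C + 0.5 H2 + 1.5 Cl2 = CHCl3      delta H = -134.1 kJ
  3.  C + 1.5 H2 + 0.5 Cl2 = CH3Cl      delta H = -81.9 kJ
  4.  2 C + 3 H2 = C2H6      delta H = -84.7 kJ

delta H = 128.5 kJ

eq. 1: not needed (H2O appears nowhere else).
eq. 2 reversed (CHCl3 must end up as a reactant): +134.1 kJ
eq. 3 reversed and × 2 (reverse to put CH3Cl on the reactant side; scale by 2 for the 2 CH3Cl): (-2)·(-81.9) = +163.8 kJ
eq. 4 × 2: (2)·(-84.7) = -169.4 kJ
By Hess's law, delta H = (+134.1) + (+163.8) + (-169.4) = 128.5 kJ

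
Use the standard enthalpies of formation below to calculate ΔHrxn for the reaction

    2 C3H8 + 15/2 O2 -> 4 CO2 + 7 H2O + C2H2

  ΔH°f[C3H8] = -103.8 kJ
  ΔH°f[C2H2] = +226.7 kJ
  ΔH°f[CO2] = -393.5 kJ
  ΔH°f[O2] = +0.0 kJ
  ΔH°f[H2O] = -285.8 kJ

ΔH°rxn = Σ nΔHf°(products) − Σ nΔHf°(reactants).
Products: 4·(-393.5) + 7·(-285.8) + 1·(+226.7) = -3347.9
Reactants: 2·(-103.8) + 15/2·(+0.0) = -207.6
ΔHrxn = (-3347.9) − (-207.6) = -3140.3 kJ

ΔHrxn = -3140.3 kJ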